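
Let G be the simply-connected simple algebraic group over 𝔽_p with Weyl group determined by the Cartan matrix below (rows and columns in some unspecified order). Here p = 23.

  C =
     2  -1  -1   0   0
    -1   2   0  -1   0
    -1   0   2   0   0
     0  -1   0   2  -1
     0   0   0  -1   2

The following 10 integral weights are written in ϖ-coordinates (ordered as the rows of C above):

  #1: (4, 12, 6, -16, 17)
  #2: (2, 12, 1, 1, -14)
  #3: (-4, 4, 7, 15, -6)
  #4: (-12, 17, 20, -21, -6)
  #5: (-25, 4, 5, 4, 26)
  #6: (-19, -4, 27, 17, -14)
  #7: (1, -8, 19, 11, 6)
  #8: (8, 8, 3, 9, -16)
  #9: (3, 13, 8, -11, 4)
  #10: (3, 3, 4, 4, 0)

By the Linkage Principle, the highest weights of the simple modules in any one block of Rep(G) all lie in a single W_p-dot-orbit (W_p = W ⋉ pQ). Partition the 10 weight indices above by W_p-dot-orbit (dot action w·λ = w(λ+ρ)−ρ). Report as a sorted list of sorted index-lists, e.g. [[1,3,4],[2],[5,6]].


Dynkin diagram of C (from the 8 off-diagonal −1 entries): A_5.

Ā_23 reps of the 10 weights (A_5, coords as presented):

  λ_1+ρ ↦ (3, 2, 2, 11, 2) · λ_2+ρ ↦ (3, 2, 2, 11, 2) · λ_3+ρ ↦ (3, 2, 2, 11, 2) · λ_4+ρ ↦ (3, 2, 2, 11, 2) · λ_5+ρ ↦ (4, 4, 5, 5, 1) · λ_6+ρ ↦ (3, 2, 2, 11, 2) · λ_7+ρ ↦ (5, 2, 4, 1, 4) · λ_8+ρ ↦ (4, 4, 5, 5, 1) · λ_9+ρ ↦ (4, 4, 5, 5, 1) · λ_10+ρ ↦ (4, 4, 5, 5, 1)

Grouping the 10 weights by Ā_23-representative: 3 linkage classes.

[[1, 2, 3, 4, 6], [5, 8, 9, 10], [7]]


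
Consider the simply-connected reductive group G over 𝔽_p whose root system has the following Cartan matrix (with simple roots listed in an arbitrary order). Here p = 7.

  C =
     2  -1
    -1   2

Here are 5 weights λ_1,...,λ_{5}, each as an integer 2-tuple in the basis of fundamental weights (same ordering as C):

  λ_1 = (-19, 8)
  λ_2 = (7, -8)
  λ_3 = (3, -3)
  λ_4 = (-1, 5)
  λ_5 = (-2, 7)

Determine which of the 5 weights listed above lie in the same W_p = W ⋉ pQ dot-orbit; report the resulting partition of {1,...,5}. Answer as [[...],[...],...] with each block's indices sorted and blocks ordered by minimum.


Type A_2, rank 2, |W|=6; reorder rows/cols to standard.

Alcove-folded reps (p=7, 5 weights, presented ϖ-order):

    λ_1 → (2, 2)
    λ_2 → (0, 6)
    λ_3 → (2, 2)
    λ_4 → (0, 6)
    λ_5 → (0, 6)

Linkage partition of the 5 weights (2 classes, p=7):

[[1, 3], [2, 4, 5]]


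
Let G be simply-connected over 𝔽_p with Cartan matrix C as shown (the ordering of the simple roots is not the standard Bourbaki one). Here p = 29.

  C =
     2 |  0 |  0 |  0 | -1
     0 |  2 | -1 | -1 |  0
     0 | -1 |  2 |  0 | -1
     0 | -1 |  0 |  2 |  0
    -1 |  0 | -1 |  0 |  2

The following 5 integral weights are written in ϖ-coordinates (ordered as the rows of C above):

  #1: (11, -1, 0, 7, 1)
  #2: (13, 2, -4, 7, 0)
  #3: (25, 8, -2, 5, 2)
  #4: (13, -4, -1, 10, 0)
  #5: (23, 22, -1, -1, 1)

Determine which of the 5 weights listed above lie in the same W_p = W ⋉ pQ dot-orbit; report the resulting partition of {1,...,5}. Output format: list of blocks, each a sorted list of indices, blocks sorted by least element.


C ↔ A_5 under row/col permutation; |W(A_5)| = 720.

W_29-reps of the 5 weights in Ā_29 (same 5-coord order as C):

  1: (12, 0, 1, 8, 2);  2: (12, 0, 1, 8, 2);  3: (12, 0, 1, 8, 2);  4: (12, 0, 1, 8, 2);  5: (4, 3, 0, 20, 2)

Partition of {1..5} into 2 W_29-dot-orbits:

[[1, 2, 3, 4], [5]]


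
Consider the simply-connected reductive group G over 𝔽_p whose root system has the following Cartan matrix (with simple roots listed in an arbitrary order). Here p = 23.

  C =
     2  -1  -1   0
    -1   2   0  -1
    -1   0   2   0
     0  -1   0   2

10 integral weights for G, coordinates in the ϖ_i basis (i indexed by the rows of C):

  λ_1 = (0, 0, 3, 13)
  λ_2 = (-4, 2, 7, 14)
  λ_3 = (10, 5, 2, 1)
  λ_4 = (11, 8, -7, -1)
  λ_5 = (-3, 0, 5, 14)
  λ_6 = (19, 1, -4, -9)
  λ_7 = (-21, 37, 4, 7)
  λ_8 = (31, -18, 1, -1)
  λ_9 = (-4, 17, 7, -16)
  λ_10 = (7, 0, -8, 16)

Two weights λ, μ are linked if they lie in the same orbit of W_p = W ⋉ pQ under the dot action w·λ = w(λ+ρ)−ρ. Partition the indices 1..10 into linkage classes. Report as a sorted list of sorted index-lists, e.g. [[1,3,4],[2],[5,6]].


A_4 Cartan matrix, 4 simple roots permuted; ρ=(1,1,1,1).

Folding the 10 weights λ_j+ρ into Ā_23 (reps in the given 4-coord order):

  [1] (1, 1, 4, 14);  [2] (3, 0, 5, 15);  [3] (11, 6, 3, 2);  [4] (6, 9, 6, 0);  [5] (1, 1, 4, 14);  [6] (11, 6, 3, 2);  [7] (3, 0, 5, 15);  [8] (6, 0, 9, 6);  [9] (3, 0, 5, 15);  [10] (1, 1, 4, 14)

Linkage partition of the 10 weights (5 classes, p=23):

[[1, 5, 10], [2, 7, 9], [3, 6], [4], [8]]


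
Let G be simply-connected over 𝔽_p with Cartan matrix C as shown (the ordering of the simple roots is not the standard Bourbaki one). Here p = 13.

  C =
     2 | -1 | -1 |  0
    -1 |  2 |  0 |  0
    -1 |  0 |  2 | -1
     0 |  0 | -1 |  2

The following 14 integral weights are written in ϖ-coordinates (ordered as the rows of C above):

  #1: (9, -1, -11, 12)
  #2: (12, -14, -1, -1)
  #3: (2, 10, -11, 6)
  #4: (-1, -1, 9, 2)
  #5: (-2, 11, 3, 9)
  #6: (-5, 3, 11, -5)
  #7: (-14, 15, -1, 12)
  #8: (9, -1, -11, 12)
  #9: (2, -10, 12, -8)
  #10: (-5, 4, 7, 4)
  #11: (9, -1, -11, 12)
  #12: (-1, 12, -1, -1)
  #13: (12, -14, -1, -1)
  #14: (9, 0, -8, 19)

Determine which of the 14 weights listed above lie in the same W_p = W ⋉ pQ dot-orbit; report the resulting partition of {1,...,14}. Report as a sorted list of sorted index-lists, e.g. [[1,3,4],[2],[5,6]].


Root system A_4: the 4×4 matrix C matches after relabeling.

Each λ_j+ρ reduced to Ā_13; 4-tuples below use C's row order:

  [1] (0, 0, 10, 3) · [2] (0, 13, 0, 0) · [3] (7, 3, 0, 2) · [4] (0, 0, 10, 3) · [5] (0, 1, 1, 2) · [6] (4, 0, 4, 4) · [7] (0, 0, 10, 3) · [8] (0, 0, 10, 3) · [9] (6, 0, 0, 4) · [10] (4, 0, 4, 4) · [11] (0, 0, 10, 3) · [12] (0, 13, 0, 0) · [13] (0, 13, 0, 0) · [14] (7, 3, 0, 2)

Partition of {1..14} into 6 W_13-dot-orbits:

[[1, 4, 7, 8, 11], [2, 12, 13], [3, 14], [5], [6, 10], [9]]


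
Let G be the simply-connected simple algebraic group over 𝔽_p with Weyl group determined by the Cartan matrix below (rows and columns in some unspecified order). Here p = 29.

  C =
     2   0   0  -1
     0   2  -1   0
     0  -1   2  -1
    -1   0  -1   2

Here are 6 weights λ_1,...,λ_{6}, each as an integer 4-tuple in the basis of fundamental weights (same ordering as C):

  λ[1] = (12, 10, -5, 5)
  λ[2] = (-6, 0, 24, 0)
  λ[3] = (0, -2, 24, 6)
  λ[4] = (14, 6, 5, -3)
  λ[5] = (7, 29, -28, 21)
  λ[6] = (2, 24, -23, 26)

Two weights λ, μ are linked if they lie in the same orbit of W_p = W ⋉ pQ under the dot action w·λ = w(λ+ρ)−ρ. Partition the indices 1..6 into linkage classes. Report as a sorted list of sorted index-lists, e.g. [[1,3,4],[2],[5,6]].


Dynkin diagram of C (from the 6 off-diagonal −1 entries): A_4.

W_29-reps of the 6 weights in Ā_29 (same 4-coord order as C):

  λ_1+ρ ↦ (13, 7, 4, 2)
  λ_2+ρ ↦ (1, 1, 21, 4)
  λ_3+ρ ↦ (1, 1, 21, 4)
  λ_4+ρ ↦ (13, 7, 4, 2)
  λ_5+ρ ↦ (1, 1, 21, 4)
  λ_6+ρ ↦ (1, 1, 21, 4)

Grouping the 6 weights by Ā_29-representative: 2 linkage classes.

[[1, 4], [2, 3, 5, 6]]


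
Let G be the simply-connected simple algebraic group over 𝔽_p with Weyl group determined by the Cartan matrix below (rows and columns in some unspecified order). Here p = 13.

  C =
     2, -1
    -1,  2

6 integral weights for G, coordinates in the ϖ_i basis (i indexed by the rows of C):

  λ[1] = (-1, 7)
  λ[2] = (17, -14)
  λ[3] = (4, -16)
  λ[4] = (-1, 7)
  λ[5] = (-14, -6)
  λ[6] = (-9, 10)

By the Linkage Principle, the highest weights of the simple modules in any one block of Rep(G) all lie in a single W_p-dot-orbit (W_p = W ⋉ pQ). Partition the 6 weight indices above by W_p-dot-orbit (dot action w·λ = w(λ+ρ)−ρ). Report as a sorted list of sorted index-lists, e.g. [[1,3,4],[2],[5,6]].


C ↔ A_2 under row/col permutation; |W(A_2)| = 6.

W_13-reps of the 6 weights in Ā_13 (same 2-coord order as C):

  λ_1+ρ ↦ (0, 8);  λ_2+ρ ↦ (0, 8);  λ_3+ρ ↦ (8, 3);  λ_4+ρ ↦ (0, 8);  λ_5+ρ ↦ (0, 8);  λ_6+ρ ↦ (8, 3)

The 6 indices split into 2 linkage classes (same alcove rep ⇔ same W_13-dot-orbit):

[[1, 2, 4, 5], [3, 6]]


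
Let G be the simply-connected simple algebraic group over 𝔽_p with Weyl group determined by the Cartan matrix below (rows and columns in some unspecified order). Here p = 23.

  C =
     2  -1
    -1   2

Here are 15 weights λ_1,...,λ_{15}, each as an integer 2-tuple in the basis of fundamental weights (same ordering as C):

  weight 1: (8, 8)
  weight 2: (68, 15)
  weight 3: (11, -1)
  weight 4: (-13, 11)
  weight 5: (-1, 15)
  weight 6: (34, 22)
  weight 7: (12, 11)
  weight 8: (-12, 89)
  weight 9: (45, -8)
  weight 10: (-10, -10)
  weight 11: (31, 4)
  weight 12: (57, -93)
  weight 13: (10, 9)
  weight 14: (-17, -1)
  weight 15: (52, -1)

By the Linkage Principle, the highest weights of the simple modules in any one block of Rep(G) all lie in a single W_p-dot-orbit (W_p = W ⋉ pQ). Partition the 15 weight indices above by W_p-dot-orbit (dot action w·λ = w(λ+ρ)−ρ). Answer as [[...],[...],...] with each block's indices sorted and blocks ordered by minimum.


Dynkin diagram of C (from the 2 off-diagonal −1 entries): A_2.

Folding the 15 weights λ_j+ρ into Ā_23 (reps in the given 2-coord order):

  [1] (9, 9)
  [2] (0, 16)
  [3] (12, 0)
  [4] (12, 0)
  [5] (0, 16)
  [6] (12, 0)
  [7] (11, 10)
  [8] (11, 10)
  [9] (0, 16)
  [10] (9, 9)
  [11] (9, 9)
  [12] (12, 0)
  [13] (11, 10)
  [14] (0, 16)
  [15] (0, 16)

These 15 weights hit 4 W_23-dot-orbits; sizes (3, 5, 4, 3):

[[1, 10, 11], [2, 5, 9, 14, 15], [3, 4, 6, 12], [7, 8, 13]]


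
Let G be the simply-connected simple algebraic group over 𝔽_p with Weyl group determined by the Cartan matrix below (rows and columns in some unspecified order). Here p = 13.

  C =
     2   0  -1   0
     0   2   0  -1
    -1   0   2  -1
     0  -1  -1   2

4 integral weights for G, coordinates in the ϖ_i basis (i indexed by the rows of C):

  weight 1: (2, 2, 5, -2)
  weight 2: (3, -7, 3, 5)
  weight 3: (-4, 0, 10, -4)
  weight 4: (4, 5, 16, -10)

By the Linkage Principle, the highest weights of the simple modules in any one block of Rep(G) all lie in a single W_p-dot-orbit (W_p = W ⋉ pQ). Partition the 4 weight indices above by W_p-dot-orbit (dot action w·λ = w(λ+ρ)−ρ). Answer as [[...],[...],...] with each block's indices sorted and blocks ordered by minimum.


Cartan matrix: type A_4 (|W|=120); un-permuting the 4 rows.

Alcove-folded reps (p=13, 4 weights, presented ϖ-order):

  λ_1 → (3, 2, 5, 1) · λ_2 → (3, 5, 4, 0) · λ_3 → (3, 2, 5, 1) · λ_4 → (3, 5, 4, 0)

Linkage partition of the 4 weights (2 classes, p=13):

[[1, 3], [2, 4]]


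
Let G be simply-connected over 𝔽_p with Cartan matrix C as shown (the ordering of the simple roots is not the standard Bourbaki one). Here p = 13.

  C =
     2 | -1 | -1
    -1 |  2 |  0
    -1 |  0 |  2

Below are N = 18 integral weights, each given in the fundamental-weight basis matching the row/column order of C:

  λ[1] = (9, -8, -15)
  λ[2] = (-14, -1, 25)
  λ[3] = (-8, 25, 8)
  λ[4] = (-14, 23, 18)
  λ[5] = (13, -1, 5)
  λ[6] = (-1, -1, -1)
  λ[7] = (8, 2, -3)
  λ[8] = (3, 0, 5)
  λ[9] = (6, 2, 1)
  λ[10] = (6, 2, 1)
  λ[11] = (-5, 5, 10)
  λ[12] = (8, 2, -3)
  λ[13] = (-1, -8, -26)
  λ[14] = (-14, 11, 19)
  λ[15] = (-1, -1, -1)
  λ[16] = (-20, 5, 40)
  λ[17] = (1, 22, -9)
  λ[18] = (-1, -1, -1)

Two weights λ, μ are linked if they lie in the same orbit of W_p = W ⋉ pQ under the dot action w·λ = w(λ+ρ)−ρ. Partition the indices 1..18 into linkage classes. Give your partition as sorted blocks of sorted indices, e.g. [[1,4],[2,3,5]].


C ↔ A_3 under row/col permutation; |W(A_3)| = 24.

λ_j+ρ reflected into Ā_13 (⟨·,θ^∨⟩≤13); 3-tuples as given:

  λ_1 → (7, 3, 2) · λ_2 → (0, 0, 0) · λ_3 → (4, 2, 7) · λ_4 → (4, 2, 7) · λ_5 → (6, 6, 0) · λ_6 → (0, 0, 0) · λ_7 → (7, 3, 2) · λ_8 → (4, 1, 6) · λ_9 → (7, 3, 2) · λ_10 → (7, 3, 2) · λ_11 → (4, 2, 7) · λ_12 → (7, 3, 2) · λ_13 → (6, 6, 0) · λ_14 → (6, 6, 0) · λ_15 → (0, 0, 0) · λ_16 → (4, 2, 7) · λ_17 → (4, 1, 6) · λ_18 → (0, 0, 0)

These 18 weights hit 5 W_13-dot-orbits; sizes (5, 4, 4, 3, 2):

[[1, 7, 9, 10, 12], [2, 6, 15, 18], [3, 4, 11, 16], [5, 13, 14], [8, 17]]


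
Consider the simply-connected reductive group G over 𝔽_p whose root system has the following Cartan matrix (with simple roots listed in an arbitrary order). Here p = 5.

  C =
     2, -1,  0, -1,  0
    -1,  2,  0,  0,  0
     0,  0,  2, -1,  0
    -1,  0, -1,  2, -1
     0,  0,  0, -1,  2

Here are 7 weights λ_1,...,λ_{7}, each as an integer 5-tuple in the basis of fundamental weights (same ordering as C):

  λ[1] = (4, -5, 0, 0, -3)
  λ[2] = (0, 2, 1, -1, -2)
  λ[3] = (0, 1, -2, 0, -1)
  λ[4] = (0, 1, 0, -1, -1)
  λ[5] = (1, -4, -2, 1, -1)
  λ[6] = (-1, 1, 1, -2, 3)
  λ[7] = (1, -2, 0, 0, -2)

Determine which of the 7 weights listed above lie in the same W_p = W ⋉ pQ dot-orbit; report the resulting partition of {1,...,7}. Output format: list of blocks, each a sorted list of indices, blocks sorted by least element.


Dynkin diagram of C (from the 8 off-diagonal −1 entries): D_5.

λ_j+ρ reflected into Ā_5 (⟨·,θ^∨⟩≤5); 5-tuples as given:

  λ_1+ρ ↦ (1, 2, 1, 0, 0)
  λ_2+ρ ↦ (1, 2, 1, 0, 0)
  λ_3+ρ ↦ (1, 2, 1, 0, 0)
  λ_4+ρ ↦ (1, 2, 1, 0, 0)
  λ_5+ρ ↦ (1, 2, 1, 0, 0)
  λ_6+ρ ↦ (0, 0, 0, 1, 2)
  λ_7+ρ ↦ (1, 1, 1, 0, 1)

Linkage partition of the 7 weights (3 classes, p=5):

[[1, 2, 3, 4, 5], [6], [7]]


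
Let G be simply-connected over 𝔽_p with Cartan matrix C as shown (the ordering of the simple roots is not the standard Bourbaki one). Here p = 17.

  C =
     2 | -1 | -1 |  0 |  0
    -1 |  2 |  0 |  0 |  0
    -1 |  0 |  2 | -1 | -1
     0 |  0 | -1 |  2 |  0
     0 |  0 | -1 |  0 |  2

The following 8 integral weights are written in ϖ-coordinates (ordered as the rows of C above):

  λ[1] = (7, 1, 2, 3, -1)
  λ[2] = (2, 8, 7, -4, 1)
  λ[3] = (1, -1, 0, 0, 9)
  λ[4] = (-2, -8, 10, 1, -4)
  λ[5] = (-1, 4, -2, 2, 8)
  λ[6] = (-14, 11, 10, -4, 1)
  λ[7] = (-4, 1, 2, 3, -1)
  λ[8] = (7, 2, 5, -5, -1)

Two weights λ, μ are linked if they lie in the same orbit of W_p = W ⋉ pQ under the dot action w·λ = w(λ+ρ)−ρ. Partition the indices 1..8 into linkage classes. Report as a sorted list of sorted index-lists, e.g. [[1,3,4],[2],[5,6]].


D_5 Cartan matrix, 5 simple roots permuted; ρ=(1,1,1,1,1).

Each λ_j+ρ reduced to Ā_17; 5-tuples below use C's row order:

  1: (2, 1, 0, 4, 0);  2: (4, 1, 0, 2, 3);  3: (2, 0, 1, 1, 10);  4: (4, 1, 0, 2, 3);  5: (1, 4, 0, 2, 8);  6: (4, 1, 0, 2, 3);  7: (2, 1, 0, 4, 0);  8: (2, 1, 0, 4, 0)

Partition of {1..8} into 4 W_17-dot-orbits:

[[1, 7, 8], [2, 4, 6], [3], [5]]


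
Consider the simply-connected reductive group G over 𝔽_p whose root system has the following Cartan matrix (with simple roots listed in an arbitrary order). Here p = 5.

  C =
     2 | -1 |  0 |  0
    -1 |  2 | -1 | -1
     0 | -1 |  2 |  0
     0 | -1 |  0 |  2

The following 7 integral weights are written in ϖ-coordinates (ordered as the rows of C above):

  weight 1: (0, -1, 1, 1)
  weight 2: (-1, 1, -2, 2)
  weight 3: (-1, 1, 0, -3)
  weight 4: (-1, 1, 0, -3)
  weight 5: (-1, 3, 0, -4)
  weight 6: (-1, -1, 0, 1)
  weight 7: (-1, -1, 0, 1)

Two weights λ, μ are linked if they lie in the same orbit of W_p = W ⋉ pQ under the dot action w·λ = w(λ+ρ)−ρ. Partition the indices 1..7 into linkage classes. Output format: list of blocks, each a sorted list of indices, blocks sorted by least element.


Cartan matrix: type D_4 (|W|=192); un-permuting the 4 rows.

Each λ_j+ρ reduced to Ā_5; 4-tuples below use C's row order:

  λ_1+ρ ↦ (1, 0, 2, 2);  λ_2+ρ ↦ (0, 0, 1, 3);  λ_3+ρ ↦ (0, 0, 1, 2);  λ_4+ρ ↦ (0, 0, 1, 2);  λ_5+ρ ↦ (0, 0, 1, 3);  λ_6+ρ ↦ (0, 0, 1, 2);  λ_7+ρ ↦ (0, 0, 1, 2)

The 7 indices split into 3 linkage classes (same alcove rep ⇔ same W_5-dot-orbit):

[[1], [2, 5], [3, 4, 6, 7]]


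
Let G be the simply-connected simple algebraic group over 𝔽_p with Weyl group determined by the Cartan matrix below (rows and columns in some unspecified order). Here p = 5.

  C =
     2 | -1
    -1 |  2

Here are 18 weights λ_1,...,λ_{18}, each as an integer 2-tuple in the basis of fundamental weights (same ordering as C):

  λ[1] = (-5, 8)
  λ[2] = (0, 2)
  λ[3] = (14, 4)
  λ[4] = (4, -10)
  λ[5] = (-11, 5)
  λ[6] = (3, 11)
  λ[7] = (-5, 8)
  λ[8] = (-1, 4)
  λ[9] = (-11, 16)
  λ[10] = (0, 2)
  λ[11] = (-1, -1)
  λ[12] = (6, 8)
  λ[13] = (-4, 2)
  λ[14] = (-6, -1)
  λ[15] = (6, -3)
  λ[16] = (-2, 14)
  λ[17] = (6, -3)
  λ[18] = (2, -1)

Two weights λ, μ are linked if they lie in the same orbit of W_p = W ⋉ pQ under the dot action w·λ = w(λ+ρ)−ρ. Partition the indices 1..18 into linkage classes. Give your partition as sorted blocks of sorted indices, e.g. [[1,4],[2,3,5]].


Root system A_2: the 2×2 matrix C matches after relabeling.

Ā_5 reps of the 18 weights (A_2, coords as presented):

  [1] (0, 1)
  [2] (1, 3)
  [3] (0, 5)
  [4] (0, 1)
  [5] (0, 1)
  [6] (1, 3)
  [7] (0, 1)
  [8] (0, 5)
  [9] (3, 0)
  [10] (1, 3)
  [11] (0, 0)
  [12] (1, 3)
  [13] (3, 0)
  [14] (0, 5)
  [15] (3, 0)
  [16] (0, 1)
  [17] (3, 0)
  [18] (3, 0)

These 18 weights hit 5 W_5-dot-orbits; sizes (5, 4, 3, 5, 1):

[[1, 4, 5, 7, 16], [2, 6, 10, 12], [3, 8, 14], [9, 13, 15, 17, 18], [11]]


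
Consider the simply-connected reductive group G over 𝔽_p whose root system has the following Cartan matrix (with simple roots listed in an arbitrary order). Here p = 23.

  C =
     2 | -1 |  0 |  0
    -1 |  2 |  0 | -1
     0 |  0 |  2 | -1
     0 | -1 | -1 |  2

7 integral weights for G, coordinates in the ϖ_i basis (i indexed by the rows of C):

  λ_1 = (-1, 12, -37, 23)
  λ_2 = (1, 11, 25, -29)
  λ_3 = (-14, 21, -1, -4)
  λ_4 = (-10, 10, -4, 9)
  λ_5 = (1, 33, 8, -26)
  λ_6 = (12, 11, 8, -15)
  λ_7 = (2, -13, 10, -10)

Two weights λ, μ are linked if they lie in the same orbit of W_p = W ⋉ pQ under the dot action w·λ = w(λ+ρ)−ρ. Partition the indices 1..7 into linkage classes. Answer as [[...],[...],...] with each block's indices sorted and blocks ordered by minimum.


A_4 Cartan matrix, 4 simple roots permuted; ρ=(1,1,1,1).

Each λ_j+ρ reduced to Ā_23; 4-tuples below use C's row order:

    1: (1, 12, 9, 1)
    2: (9, 2, 3, 7)
    3: (13, 6, 3, 0)
    4: (9, 2, 3, 7)
    5: (9, 2, 3, 7)
    6: (9, 2, 3, 7)
    7: (9, 2, 3, 7)

These 7 weights hit 3 W_23-dot-orbits; sizes (1, 5, 1):

[[1], [2, 4, 5, 6, 7], [3]]


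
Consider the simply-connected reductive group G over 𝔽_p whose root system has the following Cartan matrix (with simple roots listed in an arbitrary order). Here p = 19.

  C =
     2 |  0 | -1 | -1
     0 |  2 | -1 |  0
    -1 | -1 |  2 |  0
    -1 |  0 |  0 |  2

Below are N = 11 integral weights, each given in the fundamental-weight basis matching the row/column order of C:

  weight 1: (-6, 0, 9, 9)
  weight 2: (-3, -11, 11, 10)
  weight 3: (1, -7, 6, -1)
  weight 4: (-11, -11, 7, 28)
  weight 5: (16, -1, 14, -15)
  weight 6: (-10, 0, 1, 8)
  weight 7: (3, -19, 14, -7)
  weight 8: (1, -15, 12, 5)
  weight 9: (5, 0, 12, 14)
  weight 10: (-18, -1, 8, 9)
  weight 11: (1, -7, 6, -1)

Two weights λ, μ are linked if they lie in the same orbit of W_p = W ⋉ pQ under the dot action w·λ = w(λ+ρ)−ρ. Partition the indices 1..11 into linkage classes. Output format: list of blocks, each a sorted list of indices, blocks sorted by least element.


Cartan matrix: type A_4 (|W|=120); un-permuting the 4 rows.

W_19-reps of the 11 weights in Ā_19 (same 4-coord order as C):

  λ_1+ρ ↦ (5, 1, 5, 5);  λ_2+ρ ↦ (2, 8, 0, 7);  λ_3+ρ ↦ (2, 6, 1, 0);  λ_4+ρ ↦ (2, 8, 0, 7);  λ_5+ρ ↦ (3, 13, 2, 1);  λ_6+ρ ↦ (2, 6, 1, 0);  λ_7+ρ ↦ (3, 13, 2, 1);  λ_8+ρ ↦ (1, 11, 1, 4);  λ_9+ρ ↦ (3, 13, 2, 1);  λ_10+ρ ↦ (2, 8, 0, 7);  λ_11+ρ ↦ (2, 6, 1, 0)

Partition of {1..11} into 5 W_19-dot-orbits:

[[1], [2, 4, 10], [3, 6, 11], [5, 7, 9], [8]]


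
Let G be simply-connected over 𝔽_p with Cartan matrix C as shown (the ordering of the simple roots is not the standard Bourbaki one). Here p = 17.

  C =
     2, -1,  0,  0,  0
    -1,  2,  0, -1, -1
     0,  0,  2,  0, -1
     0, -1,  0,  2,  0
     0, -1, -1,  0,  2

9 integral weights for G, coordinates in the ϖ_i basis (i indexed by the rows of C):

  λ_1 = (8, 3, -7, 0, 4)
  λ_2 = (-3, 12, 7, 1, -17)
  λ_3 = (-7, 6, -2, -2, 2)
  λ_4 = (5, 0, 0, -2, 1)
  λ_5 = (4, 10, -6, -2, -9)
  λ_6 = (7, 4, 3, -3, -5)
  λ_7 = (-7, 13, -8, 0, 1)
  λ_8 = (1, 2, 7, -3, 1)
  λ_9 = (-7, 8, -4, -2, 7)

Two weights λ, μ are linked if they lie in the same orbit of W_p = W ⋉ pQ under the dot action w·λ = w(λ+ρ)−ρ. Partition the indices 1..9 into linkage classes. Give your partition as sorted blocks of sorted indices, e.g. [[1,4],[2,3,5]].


Root system D_5: the 5×5 matrix C matches after relabeling.

W_17-reps of the 9 weights in Ā_17 (same 5-coord order as C):

  λ_1 → (7, 1, 0, 1, 3);  λ_2 → (2, 1, 8, 2, 1);  λ_3 → (6, 0, 1, 1, 2);  λ_4 → (6, 0, 1, 1, 2);  λ_5 → (2, 1, 8, 2, 1);  λ_6 → (7, 1, 0, 1, 3);  λ_7 → (6, 0, 1, 1, 2);  λ_8 → (2, 1, 8, 2, 1);  λ_9 → (6, 0, 1, 1, 2)

3 distinct reps among the 9 weights ⇒ 3 W_17-linkage classes:

[[1, 6], [2, 5, 8], [3, 4, 7, 9]]


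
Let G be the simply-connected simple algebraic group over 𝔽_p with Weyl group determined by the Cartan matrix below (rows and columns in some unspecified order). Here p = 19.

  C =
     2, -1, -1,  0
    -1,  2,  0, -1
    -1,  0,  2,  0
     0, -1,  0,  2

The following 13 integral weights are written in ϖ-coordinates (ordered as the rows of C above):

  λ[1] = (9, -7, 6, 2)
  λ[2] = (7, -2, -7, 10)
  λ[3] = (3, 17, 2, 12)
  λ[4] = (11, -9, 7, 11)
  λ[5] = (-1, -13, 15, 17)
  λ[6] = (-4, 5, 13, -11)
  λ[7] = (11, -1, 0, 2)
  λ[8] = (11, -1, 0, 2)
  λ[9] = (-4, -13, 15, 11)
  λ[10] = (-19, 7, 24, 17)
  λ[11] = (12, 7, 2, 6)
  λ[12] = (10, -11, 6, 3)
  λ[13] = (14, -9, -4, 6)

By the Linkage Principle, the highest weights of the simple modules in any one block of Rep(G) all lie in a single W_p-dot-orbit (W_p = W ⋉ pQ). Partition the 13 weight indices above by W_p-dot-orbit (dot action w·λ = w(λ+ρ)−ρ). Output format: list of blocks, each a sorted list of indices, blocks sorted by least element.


Root system A_4: the 4×4 matrix C matches after relabeling.

Ā_19 reps of the 13 weights (A_4, coords as presented):

  λ_1+ρ ↦ (4, 3, 7, 3);  λ_2+ρ ↦ (1, 1, 6, 10);  λ_3+ρ ↦ (12, 0, 1, 3);  λ_4+ρ ↦ (4, 7, 3, 1);  λ_5+ρ ↦ (12, 0, 1, 3);  λ_6+ρ ↦ (4, 3, 7, 3);  λ_7+ρ ↦ (12, 0, 1, 3);  λ_8+ρ ↦ (12, 0, 1, 3);  λ_9+ρ ↦ (12, 0, 1, 3);  λ_10+ρ ↦ (1, 4, 7, 6);  λ_11+ρ ↦ (4, 3, 7, 3);  λ_12+ρ ↦ (1, 4, 7, 6);  λ_13+ρ ↦ (4, 7, 3, 1)

5 distinct reps among the 13 weights ⇒ 5 W_19-linkage classes:

[[1, 6, 11], [2], [3, 5, 7, 8, 9], [4, 13], [10, 12]]


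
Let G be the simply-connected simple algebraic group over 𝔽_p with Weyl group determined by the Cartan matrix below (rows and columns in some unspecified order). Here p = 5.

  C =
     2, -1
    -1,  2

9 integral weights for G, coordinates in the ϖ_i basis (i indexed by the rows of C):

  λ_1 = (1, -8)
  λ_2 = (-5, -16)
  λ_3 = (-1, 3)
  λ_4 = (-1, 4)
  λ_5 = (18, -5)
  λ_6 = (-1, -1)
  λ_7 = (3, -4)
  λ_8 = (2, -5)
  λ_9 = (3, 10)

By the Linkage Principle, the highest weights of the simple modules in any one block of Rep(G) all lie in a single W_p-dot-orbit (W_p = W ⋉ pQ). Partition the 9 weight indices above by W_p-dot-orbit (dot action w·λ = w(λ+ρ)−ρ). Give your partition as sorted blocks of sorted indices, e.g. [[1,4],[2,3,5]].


Root system A_2: the 2×2 matrix C matches after relabeling.

Folding the 9 weights λ_j+ρ into Ā_5 (reps in the given 2-coord order):

  1: (3, 0) · 2: (0, 4) · 3: (0, 4) · 4: (0, 5) · 5: (0, 4) · 6: (0, 0) · 7: (1, 3) · 8: (1, 3) · 9: (0, 4)

Linkage partition of the 9 weights (5 classes, p=5):

[[1], [2, 3, 5, 9], [4], [6], [7, 8]]


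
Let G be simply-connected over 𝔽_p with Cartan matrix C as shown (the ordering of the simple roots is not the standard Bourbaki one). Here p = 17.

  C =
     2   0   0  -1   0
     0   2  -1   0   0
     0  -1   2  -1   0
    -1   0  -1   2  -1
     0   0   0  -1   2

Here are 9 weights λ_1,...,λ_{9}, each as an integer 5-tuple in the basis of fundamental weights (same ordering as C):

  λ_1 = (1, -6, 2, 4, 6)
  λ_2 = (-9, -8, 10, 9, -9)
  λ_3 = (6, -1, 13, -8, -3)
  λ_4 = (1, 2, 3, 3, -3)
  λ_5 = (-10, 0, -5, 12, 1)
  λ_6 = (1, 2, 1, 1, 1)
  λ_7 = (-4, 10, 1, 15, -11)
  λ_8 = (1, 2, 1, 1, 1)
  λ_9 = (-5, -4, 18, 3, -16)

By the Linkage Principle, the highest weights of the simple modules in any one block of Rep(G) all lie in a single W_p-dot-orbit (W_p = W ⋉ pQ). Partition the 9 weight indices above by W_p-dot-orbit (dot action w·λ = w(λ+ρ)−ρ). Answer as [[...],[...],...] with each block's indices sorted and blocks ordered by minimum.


Cartan matrix: type D_5 (|W|=1920); un-permuting the 5 rows.

Ā_17 reps of the 9 weights (D_5, coords as presented):

  1: (2, 0, 3, 0, 7) · 2: (2, 3, 2, 2, 2) · 3: (2, 0, 3, 0, 7) · 4: (2, 3, 2, 2, 2) · 5: (9, 3, 1, 0, 2) · 6: (2, 3, 2, 2, 2) · 7: (9, 3, 1, 0, 2) · 8: (2, 3, 2, 2, 2) · 9: (9, 3, 1, 0, 2)

Linkage partition of the 9 weights (3 classes, p=17):

[[1, 3], [2, 4, 6, 8], [5, 7, 9]]


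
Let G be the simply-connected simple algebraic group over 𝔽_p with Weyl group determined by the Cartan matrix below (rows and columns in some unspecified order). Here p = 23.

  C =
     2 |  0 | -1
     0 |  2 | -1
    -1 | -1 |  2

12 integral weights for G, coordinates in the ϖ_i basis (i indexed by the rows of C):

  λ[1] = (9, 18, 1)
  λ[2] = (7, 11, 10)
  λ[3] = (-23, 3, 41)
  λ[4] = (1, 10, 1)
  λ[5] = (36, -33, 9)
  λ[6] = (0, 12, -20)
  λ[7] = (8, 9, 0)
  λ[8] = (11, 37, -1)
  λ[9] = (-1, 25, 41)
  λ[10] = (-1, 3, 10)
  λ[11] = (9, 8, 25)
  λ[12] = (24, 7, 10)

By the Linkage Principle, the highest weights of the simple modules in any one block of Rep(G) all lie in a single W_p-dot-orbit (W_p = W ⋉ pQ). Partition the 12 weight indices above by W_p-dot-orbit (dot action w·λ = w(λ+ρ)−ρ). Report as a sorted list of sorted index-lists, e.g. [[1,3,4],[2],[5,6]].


Root system A_3: the 3×3 matrix C matches after relabeling.

W_23-reps of the 12 weights in Ā_23 (same 3-coord order as C):

  λ_1+ρ ↦ (2, 11, 2);  λ_2+ρ ↦ (0, 4, 11);  λ_3+ρ ↦ (1, 19, 0);  λ_4+ρ ↦ (2, 11, 2);  λ_5+ρ ↦ (8, 13, 1);  λ_6+ρ ↦ (13, 1, 5);  λ_7+ρ ↦ (9, 10, 1);  λ_8+ρ ↦ (0, 4, 11);  λ_9+ρ ↦ (1, 19, 0);  λ_10+ρ ↦ (0, 4, 11);  λ_11+ρ ↦ (9, 10, 1);  λ_12+ρ ↦ (2, 11, 2)

Grouping the 12 weights by Ā_23-representative: 6 linkage classes.

[[1, 4, 12], [2, 8, 10], [3, 9], [5], [6], [7, 11]]


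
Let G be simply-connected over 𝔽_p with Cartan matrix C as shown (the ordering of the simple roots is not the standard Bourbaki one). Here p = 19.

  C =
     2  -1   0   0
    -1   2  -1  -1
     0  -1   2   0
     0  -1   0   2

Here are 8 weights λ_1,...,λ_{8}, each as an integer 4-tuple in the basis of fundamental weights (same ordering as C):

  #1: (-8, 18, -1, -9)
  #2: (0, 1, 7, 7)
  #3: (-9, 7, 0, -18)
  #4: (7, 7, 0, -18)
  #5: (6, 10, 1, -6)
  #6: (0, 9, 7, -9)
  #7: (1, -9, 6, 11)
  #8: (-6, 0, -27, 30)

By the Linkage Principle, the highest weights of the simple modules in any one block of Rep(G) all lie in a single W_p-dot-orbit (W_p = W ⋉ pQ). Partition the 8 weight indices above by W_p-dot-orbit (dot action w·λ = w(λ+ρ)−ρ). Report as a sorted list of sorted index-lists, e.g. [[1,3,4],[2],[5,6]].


D_4 Cartan matrix, 4 simple roots permuted; ρ=(1,1,1,1).

Ā_19 reps of the 8 weights (D_4, coords as presented):

    [1] (7, 0, 0, 8)
    [2] (1, 0, 8, 8)
    [3] (1, 0, 8, 8)
    [4] (1, 0, 8, 8)
    [5] (6, 1, 1, 4)
    [6] (1, 0, 8, 8)
    [7] (6, 1, 1, 4)
    [8] (6, 1, 1, 4)

Linkage partition of the 8 weights (3 classes, p=19):

[[1], [2, 3, 4, 6], [5, 7, 8]]


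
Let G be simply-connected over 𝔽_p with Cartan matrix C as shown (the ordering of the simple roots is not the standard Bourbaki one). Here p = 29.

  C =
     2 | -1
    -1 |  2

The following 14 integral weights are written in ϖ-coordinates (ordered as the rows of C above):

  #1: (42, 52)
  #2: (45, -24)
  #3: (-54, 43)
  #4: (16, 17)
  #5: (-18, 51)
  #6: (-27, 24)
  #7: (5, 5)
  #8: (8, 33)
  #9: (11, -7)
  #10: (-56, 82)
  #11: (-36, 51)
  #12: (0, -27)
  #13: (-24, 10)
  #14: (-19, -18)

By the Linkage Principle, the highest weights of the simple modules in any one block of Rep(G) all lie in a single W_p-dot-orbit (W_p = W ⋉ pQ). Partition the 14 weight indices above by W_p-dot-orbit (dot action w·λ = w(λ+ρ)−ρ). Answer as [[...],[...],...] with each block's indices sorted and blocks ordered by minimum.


Dynkin diagram of C (from the 2 off-diagonal −1 entries): A_2.

Each λ_j+ρ reduced to Ā_29; 2-tuples below use C's row order:

  [1] (5, 15) · [2] (6, 6) · [3] (5, 15) · [4] (11, 12) · [5] (6, 6) · [6] (25, 1) · [7] (6, 6) · [8] (5, 15) · [9] (6, 6) · [10] (25, 1) · [11] (6, 6) · [12] (25, 1) · [13] (11, 12) · [14] (11, 12)

These 14 weights hit 4 W_29-dot-orbits; sizes (3, 5, 3, 3):

[[1, 3, 8], [2, 5, 7, 9, 11], [4, 13, 14], [6, 10, 12]]


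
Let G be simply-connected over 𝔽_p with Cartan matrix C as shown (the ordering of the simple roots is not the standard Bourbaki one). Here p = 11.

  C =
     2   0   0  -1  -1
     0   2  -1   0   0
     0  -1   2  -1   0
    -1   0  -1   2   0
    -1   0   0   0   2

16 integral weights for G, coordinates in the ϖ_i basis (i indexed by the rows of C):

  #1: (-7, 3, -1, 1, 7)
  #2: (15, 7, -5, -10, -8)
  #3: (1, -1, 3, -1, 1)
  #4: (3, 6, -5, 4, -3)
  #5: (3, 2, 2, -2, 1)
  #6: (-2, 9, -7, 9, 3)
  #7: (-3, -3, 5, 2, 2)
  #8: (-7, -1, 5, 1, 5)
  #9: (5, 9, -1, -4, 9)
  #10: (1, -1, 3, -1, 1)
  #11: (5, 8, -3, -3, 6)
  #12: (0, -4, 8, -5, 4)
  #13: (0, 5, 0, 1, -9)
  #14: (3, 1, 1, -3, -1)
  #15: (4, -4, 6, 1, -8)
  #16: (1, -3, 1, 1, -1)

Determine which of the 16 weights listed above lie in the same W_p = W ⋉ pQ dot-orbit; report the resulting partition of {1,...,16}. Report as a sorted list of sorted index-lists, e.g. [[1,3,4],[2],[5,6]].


C ↔ A_5 under row/col permutation; |W(A_5)| = 720.

W_11-reps of the 16 weights in Ā_11 (same 5-coord order as C):

  1: (2, 0, 4, 0, 2)
  2: (2, 0, 4, 0, 2)
  3: (2, 0, 4, 0, 2)
  4: (2, 2, 4, 1, 1)
  5: (3, 3, 2, 1, 2)
  6: (2, 2, 4, 1, 1)
  7: (2, 2, 4, 1, 1)
  8: (2, 0, 2, 4, 0)
  9: (1, 3, 0, 1, 1)
  10: (2, 0, 4, 0, 2)
  11: (2, 2, 0, 2, 0)
  12: (3, 3, 2, 1, 2)
  13: (2, 2, 4, 1, 1)
  14: (2, 2, 0, 2, 0)
  15: (2, 0, 4, 0, 2)
  16: (2, 2, 0, 2, 0)

The 16 indices split into 6 linkage classes (same alcove rep ⇔ same W_11-dot-orbit):

[[1, 2, 3, 10, 15], [4, 6, 7, 13], [5, 12], [8], [9], [11, 14, 16]]


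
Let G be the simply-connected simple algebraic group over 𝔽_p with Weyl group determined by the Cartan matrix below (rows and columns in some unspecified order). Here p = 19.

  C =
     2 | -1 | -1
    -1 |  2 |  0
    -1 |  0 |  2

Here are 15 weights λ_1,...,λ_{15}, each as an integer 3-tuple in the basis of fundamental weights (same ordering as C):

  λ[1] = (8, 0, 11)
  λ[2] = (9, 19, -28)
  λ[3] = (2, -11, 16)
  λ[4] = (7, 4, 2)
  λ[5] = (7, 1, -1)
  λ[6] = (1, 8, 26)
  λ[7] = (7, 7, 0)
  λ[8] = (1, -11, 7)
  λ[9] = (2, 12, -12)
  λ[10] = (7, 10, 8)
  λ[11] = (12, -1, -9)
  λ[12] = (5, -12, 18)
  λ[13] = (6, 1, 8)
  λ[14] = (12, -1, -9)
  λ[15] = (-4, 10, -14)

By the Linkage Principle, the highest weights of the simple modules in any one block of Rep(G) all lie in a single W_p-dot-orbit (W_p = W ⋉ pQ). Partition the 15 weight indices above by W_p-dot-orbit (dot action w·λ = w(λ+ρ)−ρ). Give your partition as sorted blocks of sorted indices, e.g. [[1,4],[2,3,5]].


A_3 Cartan matrix, 3 simple roots permuted; ρ=(1,1,1).

Alcove-folded reps (p=19, 15 weights, presented ϖ-order):

  1: (7, 2, 9)
  2: (8, 8, 1)
  3: (7, 2, 9)
  4: (8, 5, 3)
  5: (8, 2, 0)
  6: (8, 2, 0)
  7: (8, 8, 1)
  8: (8, 2, 0)
  9: (8, 5, 3)
  10: (8, 2, 0)
  11: (5, 0, 8)
  12: (5, 0, 8)
  13: (7, 2, 9)
  14: (5, 0, 8)
  15: (8, 5, 3)

The 15 indices split into 5 linkage classes (same alcove rep ⇔ same W_19-dot-orbit):

[[1, 3, 13], [2, 7], [4, 9, 15], [5, 6, 8, 10], [11, 12, 14]]


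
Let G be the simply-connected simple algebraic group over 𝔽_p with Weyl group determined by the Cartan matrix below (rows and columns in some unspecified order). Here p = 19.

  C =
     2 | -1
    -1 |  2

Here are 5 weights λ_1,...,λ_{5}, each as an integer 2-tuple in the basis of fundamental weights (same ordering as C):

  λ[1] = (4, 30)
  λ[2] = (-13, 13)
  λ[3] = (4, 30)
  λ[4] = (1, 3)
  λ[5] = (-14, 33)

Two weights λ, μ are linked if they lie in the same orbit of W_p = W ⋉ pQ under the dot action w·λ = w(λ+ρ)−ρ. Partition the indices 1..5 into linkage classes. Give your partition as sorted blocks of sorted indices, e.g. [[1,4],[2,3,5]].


Dynkin diagram of C (from the 2 off-diagonal −1 entries): A_2.

Ā_19 reps of the 5 weights (A_2, coords as presented):

  [1] (12, 2) · [2] (12, 2) · [3] (12, 2) · [4] (2, 4) · [5] (2, 4)

The 5 indices split into 2 linkage classes (same alcove rep ⇔ same W_19-dot-orbit):

[[1, 2, 3], [4, 5]]


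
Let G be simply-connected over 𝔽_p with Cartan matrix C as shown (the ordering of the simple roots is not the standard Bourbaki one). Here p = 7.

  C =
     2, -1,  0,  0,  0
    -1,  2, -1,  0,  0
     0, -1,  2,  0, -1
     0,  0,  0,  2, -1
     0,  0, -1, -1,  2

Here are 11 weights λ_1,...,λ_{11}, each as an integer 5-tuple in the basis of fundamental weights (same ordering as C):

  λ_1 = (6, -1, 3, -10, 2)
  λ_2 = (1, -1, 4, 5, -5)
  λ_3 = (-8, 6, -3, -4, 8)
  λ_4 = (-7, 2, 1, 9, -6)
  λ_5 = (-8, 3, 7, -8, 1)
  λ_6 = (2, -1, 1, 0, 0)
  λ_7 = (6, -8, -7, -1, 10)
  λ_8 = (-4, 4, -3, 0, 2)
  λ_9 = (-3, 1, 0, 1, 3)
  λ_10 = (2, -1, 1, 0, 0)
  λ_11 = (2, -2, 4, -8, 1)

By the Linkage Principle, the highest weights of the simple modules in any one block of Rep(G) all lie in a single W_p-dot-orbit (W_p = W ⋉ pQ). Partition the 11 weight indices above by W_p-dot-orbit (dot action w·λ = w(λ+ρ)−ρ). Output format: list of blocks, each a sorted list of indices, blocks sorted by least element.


Type A_5, rank 5, |W|=720; reorder rows/cols to standard.

Alcove-folded reps (p=7, 11 weights, presented ϖ-order):

  [1] (2, 0, 0, 4, 0) · [2] (0, 0, 1, 0, 4) · [3] (2, 0, 0, 4, 0) · [4] (3, 0, 2, 1, 1) · [5] (2, 0, 0, 4, 0) · [6] (3, 0, 2, 1, 1) · [7] (0, 0, 1, 0, 4) · [8] (3, 0, 2, 1, 1) · [9] (0, 0, 1, 0, 4) · [10] (3, 0, 2, 1, 1) · [11] (0, 0, 1, 0, 4)

These 11 weights hit 3 W_7-dot-orbits; sizes (3, 4, 4):

[[1, 3, 5], [2, 7, 9, 11], [4, 6, 8, 10]]


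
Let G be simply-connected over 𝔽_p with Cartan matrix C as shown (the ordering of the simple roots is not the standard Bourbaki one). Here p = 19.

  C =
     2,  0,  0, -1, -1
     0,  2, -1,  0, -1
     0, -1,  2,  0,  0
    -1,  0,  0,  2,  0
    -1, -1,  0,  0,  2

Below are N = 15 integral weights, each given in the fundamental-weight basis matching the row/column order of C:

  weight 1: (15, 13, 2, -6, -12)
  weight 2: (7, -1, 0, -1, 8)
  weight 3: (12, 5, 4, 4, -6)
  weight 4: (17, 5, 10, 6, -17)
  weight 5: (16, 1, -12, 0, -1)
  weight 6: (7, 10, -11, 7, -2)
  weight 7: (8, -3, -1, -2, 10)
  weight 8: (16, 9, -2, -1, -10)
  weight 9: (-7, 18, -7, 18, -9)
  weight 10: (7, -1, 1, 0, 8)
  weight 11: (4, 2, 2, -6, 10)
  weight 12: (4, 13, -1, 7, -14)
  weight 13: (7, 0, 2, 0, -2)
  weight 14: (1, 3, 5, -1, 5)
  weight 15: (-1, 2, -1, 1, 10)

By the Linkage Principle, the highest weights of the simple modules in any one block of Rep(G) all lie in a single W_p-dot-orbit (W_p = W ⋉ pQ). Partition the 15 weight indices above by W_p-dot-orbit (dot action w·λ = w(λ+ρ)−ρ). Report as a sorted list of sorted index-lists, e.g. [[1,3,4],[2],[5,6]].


Cartan matrix: type A_5 (|W|=720); un-permuting the 5 rows.

Alcove-folded reps (p=19, 15 weights, presented ϖ-order):

  1: (0, 3, 0, 2, 11)
  2: (8, 0, 1, 0, 9)
  3: (8, 1, 0, 0, 5)
  4: (2, 4, 6, 0, 6)
  5: (8, 0, 1, 0, 9)
  6: (7, 0, 3, 1, 1)
  7: (8, 0, 1, 0, 9)
  8: (8, 0, 1, 0, 9)
  9: (8, 1, 0, 0, 5)
  10: (8, 0, 1, 0, 9)
  11: (0, 3, 0, 2, 11)
  12: (8, 1, 0, 0, 5)
  13: (7, 0, 3, 1, 1)
  14: (2, 4, 6, 0, 6)
  15: (0, 3, 0, 2, 11)

Partition of {1..15} into 5 W_19-dot-orbits:

[[1, 11, 15], [2, 5, 7, 8, 10], [3, 9, 12], [4, 14], [6, 13]]


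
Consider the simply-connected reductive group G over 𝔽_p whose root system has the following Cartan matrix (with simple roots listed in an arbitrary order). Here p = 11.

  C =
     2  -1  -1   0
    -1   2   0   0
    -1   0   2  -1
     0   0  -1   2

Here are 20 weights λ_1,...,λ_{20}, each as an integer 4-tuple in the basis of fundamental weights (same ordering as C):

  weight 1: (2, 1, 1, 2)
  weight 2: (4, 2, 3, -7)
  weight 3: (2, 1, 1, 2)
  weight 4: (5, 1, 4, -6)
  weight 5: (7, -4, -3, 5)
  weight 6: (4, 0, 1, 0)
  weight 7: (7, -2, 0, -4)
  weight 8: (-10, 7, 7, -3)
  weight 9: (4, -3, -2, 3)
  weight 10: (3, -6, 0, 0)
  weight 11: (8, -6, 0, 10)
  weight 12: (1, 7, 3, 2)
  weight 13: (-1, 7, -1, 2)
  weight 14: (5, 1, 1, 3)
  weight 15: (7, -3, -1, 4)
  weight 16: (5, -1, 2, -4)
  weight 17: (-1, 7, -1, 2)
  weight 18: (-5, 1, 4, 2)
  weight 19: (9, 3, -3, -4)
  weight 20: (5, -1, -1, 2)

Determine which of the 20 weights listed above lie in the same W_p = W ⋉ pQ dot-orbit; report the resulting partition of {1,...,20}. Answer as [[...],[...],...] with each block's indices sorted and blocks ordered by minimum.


C ↔ A_4 under row/col permutation; |W(A_4)| = 120.

Alcove-folded reps (p=11, 20 weights, presented ϖ-order):

    1: (3, 2, 2, 3)
    2: (3, 2, 2, 3)
    3: (3, 2, 2, 3)
    4: (6, 0, 0, 3)
    5: (3, 2, 2, 3)
    6: (5, 1, 2, 1)
    7: (5, 1, 2, 1)
    8: (5, 1, 2, 1)
    9: (2, 2, 1, 3)
    10: (1, 4, 0, 1)
    11: (1, 4, 0, 1)
    12: (2, 2, 1, 3)
    13: (0, 8, 0, 3)
    14: (5, 1, 2, 1)
    15: (6, 0, 0, 3)
    16: (6, 0, 0, 3)
    17: (0, 8, 0, 3)
    18: (2, 2, 1, 3)
    19: (5, 1, 2, 1)
    20: (6, 0, 0, 3)

6 distinct reps among the 20 weights ⇒ 6 W_11-linkage classes:

[[1, 2, 3, 5], [4, 15, 16, 20], [6, 7, 8, 14, 19], [9, 12, 18], [10, 11], [13, 17]]


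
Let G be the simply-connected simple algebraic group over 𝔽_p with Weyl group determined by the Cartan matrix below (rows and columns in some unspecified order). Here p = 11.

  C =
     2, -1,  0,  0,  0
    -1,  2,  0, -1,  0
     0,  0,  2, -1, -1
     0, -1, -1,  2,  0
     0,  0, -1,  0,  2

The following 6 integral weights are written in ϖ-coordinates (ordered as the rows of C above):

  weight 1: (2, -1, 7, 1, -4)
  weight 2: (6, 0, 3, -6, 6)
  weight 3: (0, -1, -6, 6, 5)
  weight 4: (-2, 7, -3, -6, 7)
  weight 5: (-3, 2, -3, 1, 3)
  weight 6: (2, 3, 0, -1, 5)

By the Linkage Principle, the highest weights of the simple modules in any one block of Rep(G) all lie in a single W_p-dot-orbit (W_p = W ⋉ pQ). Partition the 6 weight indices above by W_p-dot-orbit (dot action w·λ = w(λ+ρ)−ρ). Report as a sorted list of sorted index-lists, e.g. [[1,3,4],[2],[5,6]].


C ↔ A_5 under row/col permutation; |W(A_5)| = 720.

Each λ_j+ρ reduced to Ā_11; 5-tuples below use C's row order:

  [1] (1, 0, 5, 2, 1);  [2] (0, 4, 1, 0, 3);  [3] (1, 0, 5, 2, 1);  [4] (1, 0, 5, 2, 1);  [5] (2, 1, 2, 0, 2);  [6] (0, 4, 1, 0, 3)

Linkage partition of the 6 weights (3 classes, p=11):

[[1, 3, 4], [2, 6], [5]]


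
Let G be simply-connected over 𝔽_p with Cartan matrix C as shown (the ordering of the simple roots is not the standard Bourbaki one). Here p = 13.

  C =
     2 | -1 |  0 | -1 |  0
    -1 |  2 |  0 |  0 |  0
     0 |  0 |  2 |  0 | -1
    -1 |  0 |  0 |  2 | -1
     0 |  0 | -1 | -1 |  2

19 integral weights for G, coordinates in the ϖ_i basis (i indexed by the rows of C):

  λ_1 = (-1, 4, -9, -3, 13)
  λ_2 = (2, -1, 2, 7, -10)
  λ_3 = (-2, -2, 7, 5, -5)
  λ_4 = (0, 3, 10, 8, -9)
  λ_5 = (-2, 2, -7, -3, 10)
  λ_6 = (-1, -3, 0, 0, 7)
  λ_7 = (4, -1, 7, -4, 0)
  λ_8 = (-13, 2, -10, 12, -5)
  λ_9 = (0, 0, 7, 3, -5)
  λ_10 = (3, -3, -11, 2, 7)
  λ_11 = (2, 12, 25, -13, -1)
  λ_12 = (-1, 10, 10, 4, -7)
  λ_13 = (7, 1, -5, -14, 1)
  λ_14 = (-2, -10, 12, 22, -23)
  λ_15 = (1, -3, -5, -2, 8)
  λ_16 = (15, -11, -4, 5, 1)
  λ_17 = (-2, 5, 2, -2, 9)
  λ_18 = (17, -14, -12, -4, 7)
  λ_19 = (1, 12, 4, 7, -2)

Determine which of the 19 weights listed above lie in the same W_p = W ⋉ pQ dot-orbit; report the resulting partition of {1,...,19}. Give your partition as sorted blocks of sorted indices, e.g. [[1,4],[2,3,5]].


Cartan matrix: type A_5 (|W|=720); un-permuting the 5 rows.

Alcove-folded reps (p=13, 19 weights, presented ϖ-order):

  1: (1, 1, 4, 0, 4);  2: (2, 0, 6, 1, 2);  3: (1, 1, 4, 0, 4);  4: (1, 0, 1, 1, 7);  5: (2, 0, 6, 1, 2);  6: (1, 0, 1, 1, 7);  7: (2, 0, 6, 1, 2);  8: (9, 0, 1, 0, 3);  9: (1, 1, 4, 0, 4);  10: (2, 0, 6, 1, 2);  11: (9, 0, 1, 0, 3);  12: (1, 2, 3, 0, 2);  13: (2, 0, 6, 1, 2);  14: (9, 0, 1, 0, 3);  15: (1, 1, 4, 0, 4);  16: (2, 1, 1, 3, 5);  17: (1, 0, 1, 1, 7);  18: (1, 2, 3, 0, 2);  19: (1, 0, 1, 1, 7)

Grouping the 19 weights by Ā_13-representative: 6 linkage classes.

[[1, 3, 9, 15], [2, 5, 7, 10, 13], [4, 6, 17, 19], [8, 11, 14], [12, 18], [16]]
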